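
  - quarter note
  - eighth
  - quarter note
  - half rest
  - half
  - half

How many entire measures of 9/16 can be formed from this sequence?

One bar of 9/16 = 9 sixteenth notes.
In sixteenth notes: quarter note = 4; eighth = 2; quarter note = 4; half rest = 8; half = 8; half = 8.
Adding: 4 + 2 + 4 + 8 + 8 + 8 = 34.
34 ÷ 9 = 3 complete bars with 7 left over.

3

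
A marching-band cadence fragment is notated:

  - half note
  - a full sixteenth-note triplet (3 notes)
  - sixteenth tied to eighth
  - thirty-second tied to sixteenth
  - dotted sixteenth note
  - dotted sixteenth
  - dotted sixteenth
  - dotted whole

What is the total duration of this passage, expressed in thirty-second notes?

In thirty-second notes: half note = 16; a full sixteenth-note triplet (3 notes) (three triplet sixteenths span one eighth) = 4; sixteenth tied to eighth (sixteenth + eighth) = 6; thirty-second tied to sixteenth (thirty-second + sixteenth) = 3; dotted sixteenth note = 3; dotted sixteenth = 3; dotted sixteenth = 3; dotted whole = 48.
Sum: 16 + 4 + 6 + 3 + 3 + 3 + 3 + 48 = 86 thirty-second notes.

86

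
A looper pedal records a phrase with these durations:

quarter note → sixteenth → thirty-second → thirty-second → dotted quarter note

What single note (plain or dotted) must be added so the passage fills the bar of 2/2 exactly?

The bar of 2/2 = 32 thirty-second notes.
Working in thirty-second notes: quarter note = 8; sixteenth = 2; thirty-second = 1; thirty-second = 1; dotted quarter note = 12.
Altogether 8 + 2 + 1 + 1 + 12 = 24.
Remaining: 32 − 24 = 8 thirty-second notes, which is a quarter note.

quarter note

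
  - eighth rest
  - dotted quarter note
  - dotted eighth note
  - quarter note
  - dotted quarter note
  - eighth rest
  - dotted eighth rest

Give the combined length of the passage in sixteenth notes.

In sixteenth notes: eighth rest = 2; dotted quarter note = 6; dotted eighth note = 3; quarter note = 4; dotted quarter note = 6; eighth rest = 2; dotted eighth rest = 3.
Sum: 2 + 6 + 3 + 4 + 6 + 2 + 3 = 26 sixteenth notes.

26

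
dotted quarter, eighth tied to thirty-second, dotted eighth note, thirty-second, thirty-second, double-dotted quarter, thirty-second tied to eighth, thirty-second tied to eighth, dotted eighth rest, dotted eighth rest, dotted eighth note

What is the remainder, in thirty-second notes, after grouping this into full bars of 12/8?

One bar of 12/8 = 48 thirty-second notes.
In thirty-second notes: dotted quarter = 12; eighth tied to thirty-second (eighth + thirty-second) = 5; dotted eighth note = 6; thirty-second = 1; thirty-second = 1; double-dotted quarter = 14; thirty-second tied to eighth (thirty-second + eighth) = 5; thirty-second tied to eighth (thirty-second + eighth) = 5; dotted eighth rest = 6; dotted eighth rest = 6; dotted eighth note = 6.
Total: 12 + 5 + 6 + 1 + 1 + 14 + 5 + 5 + 6 + 6 + 6 = 67.
67 ÷ 48 = 1 complete bar with 19 thirty-second notes remaining.

19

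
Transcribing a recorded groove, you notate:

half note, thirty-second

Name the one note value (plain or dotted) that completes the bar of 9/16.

thirty-second note

The bar of 9/16 = 18 thirty-second notes.
Each duration in thirty-second notes: half note = 16; thirty-second = 1.
Altogether 16 + 1 = 17.
Remaining: 18 − 17 = 1 thirty-second note, which is a thirty-second note.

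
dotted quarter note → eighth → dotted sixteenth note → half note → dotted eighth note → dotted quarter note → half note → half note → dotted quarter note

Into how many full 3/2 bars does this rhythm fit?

One bar of 3/2 = 48 thirty-second notes.
Convert each value to thirty-second notes: dotted quarter note = 12; eighth = 4; dotted sixteenth note = 3; half note = 16; dotted eighth note = 6; dotted quarter note = 12; half note = 16; half note = 16; dotted quarter note = 12.
Total: 12 + 4 + 3 + 16 + 6 + 12 + 16 + 16 + 12 = 97.
97 ÷ 48 = 2 complete bars with 1 left over.

2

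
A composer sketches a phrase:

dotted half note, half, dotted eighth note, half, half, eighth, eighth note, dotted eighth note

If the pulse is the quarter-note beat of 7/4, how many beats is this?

One quarter-note beat = 4 sixteenth notes.
Express everything in sixteenth notes: dotted half note = 12; half = 8; dotted eighth note = 3; half = 8; half = 8; eighth = 2; eighth note = 2; dotted eighth note = 3.
Altogether 12 + 8 + 3 + 8 + 8 + 2 + 2 + 3 = 46.
46 ÷ 4 = 11.5 beats.

11.5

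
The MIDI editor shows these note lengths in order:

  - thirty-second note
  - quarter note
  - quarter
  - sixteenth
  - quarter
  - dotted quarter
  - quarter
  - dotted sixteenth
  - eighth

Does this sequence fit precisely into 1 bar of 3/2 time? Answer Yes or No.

No

One bar of 3/2 = 48 thirty-second notes.
Express everything in thirty-second notes: thirty-second note = 1; quarter note = 8; quarter = 8; sixteenth = 2; quarter = 8; dotted quarter = 12; quarter = 8; dotted sixteenth = 3; eighth = 4.
Altogether 1 + 8 + 8 + 2 + 8 + 12 + 8 + 3 + 4 = 54.
54 exceeds 48, so the answer is No.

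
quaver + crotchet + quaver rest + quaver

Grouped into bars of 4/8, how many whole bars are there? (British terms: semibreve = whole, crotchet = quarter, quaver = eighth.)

One bar of 4/8 = 4 eighth notes.
Each duration in eighth notes: quaver = 1; crotchet = 2; quaver rest = 1; quaver = 1.
Sum: 1 + 2 + 1 + 1 = 5.
5 ÷ 4 = 1 complete bar with 1 left over.

1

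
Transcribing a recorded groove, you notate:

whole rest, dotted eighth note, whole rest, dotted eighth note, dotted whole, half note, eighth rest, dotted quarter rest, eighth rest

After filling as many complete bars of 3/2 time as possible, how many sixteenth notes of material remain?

8

One bar of 3/2 = 24 sixteenth notes.
Express everything in sixteenth notes: whole rest = 16; dotted eighth note = 3; whole rest = 16; dotted eighth note = 3; dotted whole = 24; half note = 8; eighth rest = 2; dotted quarter rest = 6; eighth rest = 2.
Sum: 16 + 3 + 16 + 3 + 24 + 8 + 2 + 6 + 2 = 80.
80 ÷ 24 = 3 complete bars with 8 sixteenth notes remaining.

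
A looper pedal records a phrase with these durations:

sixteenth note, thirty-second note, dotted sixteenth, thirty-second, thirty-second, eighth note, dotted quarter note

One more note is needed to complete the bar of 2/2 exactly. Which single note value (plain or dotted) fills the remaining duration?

The bar of 2/2 = 32 thirty-second notes.
In thirty-second notes: sixteenth note = 2; thirty-second note = 1; dotted sixteenth = 3; thirty-second = 1; thirty-second = 1; eighth note = 4; dotted quarter note = 12.
Adding: 2 + 1 + 3 + 1 + 1 + 4 + 12 = 24.
Remaining: 32 − 24 = 8 thirty-second notes, which is a quarter note.

quarter note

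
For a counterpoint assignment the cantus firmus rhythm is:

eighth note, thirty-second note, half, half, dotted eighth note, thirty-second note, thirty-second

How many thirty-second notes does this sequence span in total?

Convert each value to thirty-second notes: eighth note = 4; thirty-second note = 1; half = 16; half = 16; dotted eighth note = 6; thirty-second note = 1; thirty-second = 1.
Total: 4 + 1 + 16 + 16 + 6 + 1 + 1 = 45 thirty-second notes.

45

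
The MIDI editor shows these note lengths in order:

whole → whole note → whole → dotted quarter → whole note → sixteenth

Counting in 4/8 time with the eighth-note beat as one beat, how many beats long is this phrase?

35.5

One eighth-note beat = 2 sixteenth notes.
Working in sixteenth notes: whole = 16; whole note = 16; whole = 16; dotted quarter = 6; whole note = 16; sixteenth = 1.
Adding: 16 + 16 + 16 + 6 + 16 + 1 = 71.
71 ÷ 2 = 35.5 beats.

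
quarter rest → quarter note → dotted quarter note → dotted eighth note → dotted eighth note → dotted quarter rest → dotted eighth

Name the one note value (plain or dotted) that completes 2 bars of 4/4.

2 bars of 4/4 = 32 sixteenth notes.
In sixteenth notes: quarter rest = 4; quarter note = 4; dotted quarter note = 6; dotted eighth note = 3; dotted eighth note = 3; dotted quarter rest = 6; dotted eighth = 3.
Adding: 4 + 4 + 6 + 3 + 3 + 6 + 3 = 29.
Remaining: 32 − 29 = 3 sixteenth notes, which is a dotted eighth note.

dotted eighth note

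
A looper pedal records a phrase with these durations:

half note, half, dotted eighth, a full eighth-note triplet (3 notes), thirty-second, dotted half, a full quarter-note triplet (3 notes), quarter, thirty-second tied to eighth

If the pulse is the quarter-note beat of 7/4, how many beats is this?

One quarter-note beat = 8 thirty-second notes.
Working in thirty-second notes: half note = 16; half = 16; dotted eighth = 6; a full eighth-note triplet (3 notes) (three triplet eighths span one quarter) = 8; thirty-second = 1; dotted half = 24; a full quarter-note triplet (3 notes) (three triplet quarters span one half) = 16; quarter = 8; thirty-second tied to eighth (thirty-second + eighth) = 5.
Total: 16 + 16 + 6 + 8 + 1 + 24 + 16 + 8 + 5 = 100.
100 ÷ 8 = 12.5 beats.

12.5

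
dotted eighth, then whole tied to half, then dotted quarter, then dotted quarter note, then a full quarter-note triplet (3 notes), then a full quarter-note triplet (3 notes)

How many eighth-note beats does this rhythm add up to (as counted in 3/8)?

One eighth-note beat = 2 sixteenth notes.
Working in sixteenth notes: dotted eighth = 3; whole tied to half (whole + half) = 24; dotted quarter = 6; dotted quarter note = 6; a full quarter-note triplet (3 notes) (three triplet quarters span one half) = 8; a full quarter-note triplet (3 notes) (three triplet quarters span one half) = 8.
Total: 3 + 24 + 6 + 6 + 8 + 8 = 55.
55 ÷ 2 = 27.5 beats.

27.5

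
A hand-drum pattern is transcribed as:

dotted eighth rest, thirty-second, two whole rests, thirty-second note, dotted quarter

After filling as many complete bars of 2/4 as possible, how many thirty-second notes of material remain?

4

One bar of 2/4 = 16 thirty-second notes.
Express everything in thirty-second notes: dotted eighth rest = 6; thirty-second = 1; whole rest = 32; whole rest = 32; thirty-second note = 1; dotted quarter = 12.
Adding: 6 + 1 + 32 + 32 + 1 + 12 = 84.
84 ÷ 16 = 5 complete bars with 4 thirty-second notes remaining.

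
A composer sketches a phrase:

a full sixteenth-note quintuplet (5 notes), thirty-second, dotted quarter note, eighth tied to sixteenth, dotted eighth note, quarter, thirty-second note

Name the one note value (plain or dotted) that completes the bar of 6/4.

dotted eighth note

The bar of 6/4 = 48 thirty-second notes.
Express everything in thirty-second notes: a full sixteenth-note quintuplet (5 notes) (five quintuplet sixteenths span one quarter) = 8; thirty-second = 1; dotted quarter note = 12; eighth tied to sixteenth (eighth + sixteenth) = 6; dotted eighth note = 6; quarter = 8; thirty-second note = 1.
Adding: 8 + 1 + 12 + 6 + 6 + 8 + 1 = 42.
Remaining: 48 − 42 = 6 thirty-second notes, which is a dotted eighth note.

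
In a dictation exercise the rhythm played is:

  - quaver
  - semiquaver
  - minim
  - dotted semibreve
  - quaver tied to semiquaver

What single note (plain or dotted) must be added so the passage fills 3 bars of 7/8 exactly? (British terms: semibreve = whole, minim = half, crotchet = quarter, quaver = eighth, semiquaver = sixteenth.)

quarter note

3 bars of 7/8 = 42 sixteenth notes.
Each duration in sixteenth notes: quaver = 2; semiquaver = 1; minim = 8; dotted semibreve = 24; quaver tied to semiquaver (quaver + semiquaver) = 3.
Sum: 2 + 1 + 8 + 24 + 3 = 38.
Remaining: 42 − 38 = 4 sixteenth notes, which is a quarter note.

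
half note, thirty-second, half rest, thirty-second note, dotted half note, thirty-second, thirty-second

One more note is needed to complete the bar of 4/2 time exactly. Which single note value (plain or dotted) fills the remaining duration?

The bar of 4/2 = 64 thirty-second notes.
Express everything in thirty-second notes: half note = 16; thirty-second = 1; half rest = 16; thirty-second note = 1; dotted half note = 24; thirty-second = 1; thirty-second = 1.
Altogether 16 + 1 + 16 + 1 + 24 + 1 + 1 = 60.
Remaining: 64 − 60 = 4 thirty-second notes, which is a eighth note.

eighth note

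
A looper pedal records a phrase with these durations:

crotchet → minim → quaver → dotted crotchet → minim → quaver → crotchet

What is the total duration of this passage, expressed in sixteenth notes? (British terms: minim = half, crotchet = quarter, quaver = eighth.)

34

Working in sixteenth notes: crotchet = 4; minim = 8; quaver = 2; dotted crotchet = 6; minim = 8; quaver = 2; crotchet = 4.
Adding: 4 + 8 + 2 + 6 + 8 + 2 + 4 = 34 sixteenth notes.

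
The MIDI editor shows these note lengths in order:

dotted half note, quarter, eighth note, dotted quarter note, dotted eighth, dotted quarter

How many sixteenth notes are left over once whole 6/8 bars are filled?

9

One bar of 6/8 = 12 sixteenth notes.
Convert each value to sixteenth notes: dotted half note = 12; quarter = 4; eighth note = 2; dotted quarter note = 6; dotted eighth = 3; dotted quarter = 6.
Total: 12 + 4 + 2 + 6 + 3 + 6 = 33.
33 ÷ 12 = 2 complete bars with 9 sixteenth notes remaining.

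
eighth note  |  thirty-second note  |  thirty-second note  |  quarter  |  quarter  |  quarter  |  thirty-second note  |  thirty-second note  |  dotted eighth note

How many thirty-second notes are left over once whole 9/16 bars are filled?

2

One bar of 9/16 = 18 thirty-second notes.
Working in thirty-second notes: eighth note = 4; thirty-second note = 1; thirty-second note = 1; quarter = 8; quarter = 8; quarter = 8; thirty-second note = 1; thirty-second note = 1; dotted eighth note = 6.
Total: 4 + 1 + 1 + 8 + 8 + 8 + 1 + 1 + 6 = 38.
38 ÷ 18 = 2 complete bars with 2 thirty-second notes remaining.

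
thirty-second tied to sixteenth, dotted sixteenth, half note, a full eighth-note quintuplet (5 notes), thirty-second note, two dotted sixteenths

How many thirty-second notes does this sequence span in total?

Each duration in thirty-second notes: thirty-second tied to sixteenth (thirty-second + sixteenth) = 3; dotted sixteenth = 3; half note = 16; a full eighth-note quintuplet (5 notes) (five quintuplet eighths span one half) = 16; thirty-second note = 1; dotted sixteenth = 3; dotted sixteenth = 3.
Altogether 3 + 3 + 16 + 16 + 1 + 3 + 3 = 45 thirty-second notes.

45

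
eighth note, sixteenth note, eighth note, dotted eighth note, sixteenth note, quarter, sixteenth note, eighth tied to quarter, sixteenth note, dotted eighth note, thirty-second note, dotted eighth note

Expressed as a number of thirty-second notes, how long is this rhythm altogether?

In thirty-second notes: eighth note = 4; sixteenth note = 2; eighth note = 4; dotted eighth note = 6; sixteenth note = 2; quarter = 8; sixteenth note = 2; eighth tied to quarter (eighth + quarter) = 12; sixteenth note = 2; dotted eighth note = 6; thirty-second note = 1; dotted eighth note = 6.
Total: 4 + 2 + 4 + 6 + 2 + 8 + 2 + 12 + 2 + 6 + 1 + 6 = 55 thirty-second notes.

55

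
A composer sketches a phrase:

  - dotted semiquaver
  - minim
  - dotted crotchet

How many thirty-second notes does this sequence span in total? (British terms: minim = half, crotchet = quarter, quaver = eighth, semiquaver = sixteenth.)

31

Each duration in thirty-second notes: dotted semiquaver = 3; minim = 16; dotted crotchet = 12.
Sum: 3 + 16 + 12 = 31 thirty-second notes.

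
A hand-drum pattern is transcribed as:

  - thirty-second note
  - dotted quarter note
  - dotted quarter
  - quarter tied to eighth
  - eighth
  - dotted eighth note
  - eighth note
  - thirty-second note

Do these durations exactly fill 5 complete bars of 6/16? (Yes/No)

No

One bar of 6/16 = 12 thirty-second notes, so 5 bars = 60.
Express everything in thirty-second notes: thirty-second note = 1; dotted quarter note = 12; dotted quarter = 12; quarter tied to eighth (quarter + eighth) = 12; eighth = 4; dotted eighth note = 6; eighth note = 4; thirty-second note = 1.
Total: 1 + 12 + 12 + 12 + 4 + 6 + 4 + 1 = 52.
52 falls short of 60, so the answer is No.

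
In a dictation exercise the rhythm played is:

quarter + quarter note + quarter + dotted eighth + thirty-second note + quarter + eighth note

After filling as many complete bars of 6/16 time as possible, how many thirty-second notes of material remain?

7

One bar of 6/16 = 12 thirty-second notes.
Each duration in thirty-second notes: quarter = 8; quarter note = 8; quarter = 8; dotted eighth = 6; thirty-second note = 1; quarter = 8; eighth note = 4.
Total: 8 + 8 + 8 + 6 + 1 + 8 + 4 = 43.
43 ÷ 12 = 3 complete bars with 7 thirty-second notes remaining.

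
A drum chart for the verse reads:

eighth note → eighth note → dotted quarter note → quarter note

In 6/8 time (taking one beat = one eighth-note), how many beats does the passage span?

7

One eighth-note beat = 2 sixteenth notes.
Convert each value to sixteenth notes: eighth note = 2; eighth note = 2; dotted quarter note = 6; quarter note = 4.
Adding: 2 + 2 + 6 + 4 = 14.
14 ÷ 2 = 7 beats.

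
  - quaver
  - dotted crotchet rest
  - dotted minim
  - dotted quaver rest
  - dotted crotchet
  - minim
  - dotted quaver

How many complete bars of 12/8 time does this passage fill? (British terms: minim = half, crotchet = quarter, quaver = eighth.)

1

One bar of 12/8 = 24 sixteenth notes.
In sixteenth notes: quaver = 2; dotted crotchet rest = 6; dotted minim = 12; dotted quaver rest = 3; dotted crotchet = 6; minim = 8; dotted quaver = 3.
Total: 2 + 6 + 12 + 3 + 6 + 8 + 3 = 40.
40 ÷ 24 = 1 complete bar with 16 left over.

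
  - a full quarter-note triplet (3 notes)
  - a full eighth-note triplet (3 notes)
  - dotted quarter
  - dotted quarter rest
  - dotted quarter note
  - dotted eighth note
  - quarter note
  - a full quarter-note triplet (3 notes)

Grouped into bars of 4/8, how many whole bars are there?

5

One bar of 4/8 = 8 sixteenth notes.
In sixteenth notes: a full quarter-note triplet (3 notes) (three triplet quarters span one half) = 8; a full eighth-note triplet (3 notes) (three triplet eighths span one quarter) = 4; dotted quarter = 6; dotted quarter rest = 6; dotted quarter note = 6; dotted eighth note = 3; quarter note = 4; a full quarter-note triplet (3 notes) (three triplet quarters span one half) = 8.
Total: 8 + 4 + 6 + 6 + 6 + 3 + 4 + 8 = 45.
45 ÷ 8 = 5 complete bars with 5 left over.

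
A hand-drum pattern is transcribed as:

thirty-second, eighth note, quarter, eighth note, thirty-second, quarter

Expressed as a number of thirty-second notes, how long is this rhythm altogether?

26

In thirty-second notes: thirty-second = 1; eighth note = 4; quarter = 8; eighth note = 4; thirty-second = 1; quarter = 8.
Adding: 1 + 4 + 8 + 4 + 1 + 8 = 26 thirty-second notes.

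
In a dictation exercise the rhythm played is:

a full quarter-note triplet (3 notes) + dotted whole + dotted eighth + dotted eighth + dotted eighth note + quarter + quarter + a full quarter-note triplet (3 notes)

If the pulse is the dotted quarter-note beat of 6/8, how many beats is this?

One dotted quarter-note beat = 6 sixteenth notes.
In sixteenth notes: a full quarter-note triplet (3 notes) (three triplet quarters span one half) = 8; dotted whole = 24; dotted eighth = 3; dotted eighth = 3; dotted eighth note = 3; quarter = 4; quarter = 4; a full quarter-note triplet (3 notes) (three triplet quarters span one half) = 8.
Sum: 8 + 24 + 3 + 3 + 3 + 4 + 4 + 8 = 57.
57 ÷ 6 = 9.5 beats.

9.5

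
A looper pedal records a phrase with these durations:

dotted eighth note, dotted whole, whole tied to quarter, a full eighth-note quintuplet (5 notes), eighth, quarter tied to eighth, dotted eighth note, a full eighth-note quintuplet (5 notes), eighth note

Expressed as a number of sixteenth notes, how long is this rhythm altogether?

76

In sixteenth notes: dotted eighth note = 3; dotted whole = 24; whole tied to quarter (whole + quarter) = 20; a full eighth-note quintuplet (5 notes) (five quintuplet eighths span one half) = 8; eighth = 2; quarter tied to eighth (quarter + eighth) = 6; dotted eighth note = 3; a full eighth-note quintuplet (5 notes) (five quintuplet eighths span one half) = 8; eighth note = 2.
Sum: 3 + 24 + 20 + 8 + 2 + 6 + 3 + 8 + 2 = 76 sixteenth notes.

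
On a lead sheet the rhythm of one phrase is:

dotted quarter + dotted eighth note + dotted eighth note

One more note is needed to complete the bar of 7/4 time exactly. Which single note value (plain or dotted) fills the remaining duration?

whole note

The bar of 7/4 = 28 sixteenth notes.
Working in sixteenth notes: dotted quarter = 6; dotted eighth note = 3; dotted eighth note = 3.
Total: 6 + 3 + 3 = 12.
Remaining: 28 − 12 = 16 sixteenth notes, which is a whole note.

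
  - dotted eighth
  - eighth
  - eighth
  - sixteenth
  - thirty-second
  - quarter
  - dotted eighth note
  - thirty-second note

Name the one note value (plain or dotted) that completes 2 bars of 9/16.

2 bars of 9/16 = 36 thirty-second notes.
Convert each value to thirty-second notes: dotted eighth = 6; eighth = 4; eighth = 4; sixteenth = 2; thirty-second = 1; quarter = 8; dotted eighth note = 6; thirty-second note = 1.
Altogether 6 + 4 + 4 + 2 + 1 + 8 + 6 + 1 = 32.
Remaining: 36 − 32 = 4 thirty-second notes, which is a eighth note.

eighth note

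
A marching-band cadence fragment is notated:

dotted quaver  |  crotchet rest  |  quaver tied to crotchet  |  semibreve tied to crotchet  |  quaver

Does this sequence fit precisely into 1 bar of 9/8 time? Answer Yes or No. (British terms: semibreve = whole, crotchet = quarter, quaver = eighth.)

One bar of 9/8 = 18 sixteenth notes.
In sixteenth notes: dotted quaver = 3; crotchet rest = 4; quaver tied to crotchet (quaver + crotchet) = 6; semibreve tied to crotchet (semibreve + crotchet) = 20; quaver = 2.
Sum: 3 + 4 + 6 + 20 + 2 = 35.
35 exceeds 18, so the answer is No.

No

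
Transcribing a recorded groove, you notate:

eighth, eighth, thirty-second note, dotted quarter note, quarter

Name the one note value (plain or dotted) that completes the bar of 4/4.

The bar of 4/4 = 32 thirty-second notes.
Each duration in thirty-second notes: eighth = 4; eighth = 4; thirty-second note = 1; dotted quarter note = 12; quarter = 8.
Adding: 4 + 4 + 1 + 12 + 8 = 29.
Remaining: 32 − 29 = 3 thirty-second notes, which is a dotted sixteenth note.

dotted sixteenth note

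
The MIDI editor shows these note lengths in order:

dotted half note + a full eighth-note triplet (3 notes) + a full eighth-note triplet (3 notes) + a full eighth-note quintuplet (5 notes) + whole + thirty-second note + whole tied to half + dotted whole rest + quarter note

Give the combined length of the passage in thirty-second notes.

Each duration in thirty-second notes: dotted half note = 24; a full eighth-note triplet (3 notes) (three triplet eighths span one quarter) = 8; a full eighth-note triplet (3 notes) (three triplet eighths span one quarter) = 8; a full eighth-note quintuplet (5 notes) (five quintuplet eighths span one half) = 16; whole = 32; thirty-second note = 1; whole tied to half (whole + half) = 48; dotted whole rest = 48; quarter note = 8.
Total: 24 + 8 + 8 + 16 + 32 + 1 + 48 + 48 + 8 = 193 thirty-second notes.

193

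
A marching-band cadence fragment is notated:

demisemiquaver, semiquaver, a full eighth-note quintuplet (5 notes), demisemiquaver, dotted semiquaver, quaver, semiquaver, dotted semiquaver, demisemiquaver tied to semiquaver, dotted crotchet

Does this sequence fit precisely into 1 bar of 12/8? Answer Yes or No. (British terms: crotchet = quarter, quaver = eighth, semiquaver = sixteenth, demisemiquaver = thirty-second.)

No

One bar of 12/8 = 48 thirty-second notes.
Express everything in thirty-second notes: demisemiquaver = 1; semiquaver = 2; a full eighth-note quintuplet (5 notes) (five quintuplet eighths span one half) = 16; demisemiquaver = 1; dotted semiquaver = 3; quaver = 4; semiquaver = 2; dotted semiquaver = 3; demisemiquaver tied to semiquaver (demisemiquaver + semiquaver) = 3; dotted crotchet = 12.
Altogether 1 + 2 + 16 + 1 + 3 + 4 + 2 + 3 + 3 + 12 = 47.
47 falls short of 48, so the answer is No.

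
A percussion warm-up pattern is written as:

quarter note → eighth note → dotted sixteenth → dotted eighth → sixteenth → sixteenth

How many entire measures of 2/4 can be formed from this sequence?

One bar of 2/4 = 16 thirty-second notes.
In thirty-second notes: quarter note = 8; eighth note = 4; dotted sixteenth = 3; dotted eighth = 6; sixteenth = 2; sixteenth = 2.
Total: 8 + 4 + 3 + 6 + 2 + 2 = 25.
25 ÷ 16 = 1 complete bar with 9 left over.

1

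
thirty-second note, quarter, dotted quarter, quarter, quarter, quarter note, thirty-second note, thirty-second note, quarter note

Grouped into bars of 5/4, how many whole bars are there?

One bar of 5/4 = 40 thirty-second notes.
Working in thirty-second notes: thirty-second note = 1; quarter = 8; dotted quarter = 12; quarter = 8; quarter = 8; quarter note = 8; thirty-second note = 1; thirty-second note = 1; quarter note = 8.
Adding: 1 + 8 + 12 + 8 + 8 + 8 + 1 + 1 + 8 = 55.
55 ÷ 40 = 1 complete bar with 15 left over.

1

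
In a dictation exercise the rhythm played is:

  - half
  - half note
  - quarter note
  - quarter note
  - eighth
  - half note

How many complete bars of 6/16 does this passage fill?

One bar of 6/16 = 3 eighth notes.
In eighth notes: half = 4; half note = 4; quarter note = 2; quarter note = 2; eighth = 1; half note = 4.
Total: 4 + 4 + 2 + 2 + 1 + 4 = 17.
17 ÷ 3 = 5 complete bars with 2 left over.

5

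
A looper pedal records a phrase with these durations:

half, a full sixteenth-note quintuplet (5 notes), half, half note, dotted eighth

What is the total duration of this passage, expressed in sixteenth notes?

31

Convert each value to sixteenth notes: half = 8; a full sixteenth-note quintuplet (5 notes) (five quintuplet sixteenths span one quarter) = 4; half = 8; half note = 8; dotted eighth = 3.
Total: 8 + 4 + 8 + 8 + 3 = 31 sixteenth notes.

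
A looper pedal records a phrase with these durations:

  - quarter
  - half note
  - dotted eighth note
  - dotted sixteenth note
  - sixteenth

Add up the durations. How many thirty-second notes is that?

Convert each value to thirty-second notes: quarter = 8; half note = 16; dotted eighth note = 6; dotted sixteenth note = 3; sixteenth = 2.
Altogether 8 + 16 + 6 + 3 + 2 = 35 thirty-second notes.

35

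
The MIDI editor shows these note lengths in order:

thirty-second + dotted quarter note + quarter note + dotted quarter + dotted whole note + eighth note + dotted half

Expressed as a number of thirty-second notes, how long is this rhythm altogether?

109

Each duration in thirty-second notes: thirty-second = 1; dotted quarter note = 12; quarter note = 8; dotted quarter = 12; dotted whole note = 48; eighth note = 4; dotted half = 24.
Total: 1 + 12 + 8 + 12 + 48 + 4 + 24 = 109 thirty-second notes.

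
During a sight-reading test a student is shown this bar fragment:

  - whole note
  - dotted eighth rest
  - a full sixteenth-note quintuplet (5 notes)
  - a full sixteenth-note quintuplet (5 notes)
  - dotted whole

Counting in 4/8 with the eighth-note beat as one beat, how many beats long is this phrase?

One eighth-note beat = 2 sixteenth notes.
Express everything in sixteenth notes: whole note = 16; dotted eighth rest = 3; a full sixteenth-note quintuplet (5 notes) (five quintuplet sixteenths span one quarter) = 4; a full sixteenth-note quintuplet (5 notes) (five quintuplet sixteenths span one quarter) = 4; dotted whole = 24.
Sum: 16 + 3 + 4 + 4 + 24 = 51.
51 ÷ 2 = 25.5 beats.

25.5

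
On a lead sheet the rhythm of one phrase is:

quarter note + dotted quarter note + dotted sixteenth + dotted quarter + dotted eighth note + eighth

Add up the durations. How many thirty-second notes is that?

Convert each value to thirty-second notes: quarter note = 8; dotted quarter note = 12; dotted sixteenth = 3; dotted quarter = 12; dotted eighth note = 6; eighth = 4.
Total: 8 + 12 + 3 + 12 + 6 + 4 = 45 thirty-second notes.

45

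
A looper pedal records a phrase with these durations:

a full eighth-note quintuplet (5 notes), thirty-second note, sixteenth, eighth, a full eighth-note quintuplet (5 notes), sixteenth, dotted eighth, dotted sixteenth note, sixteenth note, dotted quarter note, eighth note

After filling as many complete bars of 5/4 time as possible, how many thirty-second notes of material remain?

One bar of 5/4 = 40 thirty-second notes.
In thirty-second notes: a full eighth-note quintuplet (5 notes) (five quintuplet eighths span one half) = 16; thirty-second note = 1; sixteenth = 2; eighth = 4; a full eighth-note quintuplet (5 notes) (five quintuplet eighths span one half) = 16; sixteenth = 2; dotted eighth = 6; dotted sixteenth note = 3; sixteenth note = 2; dotted quarter note = 12; eighth note = 4.
Adding: 16 + 1 + 2 + 4 + 16 + 2 + 6 + 3 + 2 + 12 + 4 = 68.
68 ÷ 40 = 1 complete bar with 28 thirty-second notes remaining.

28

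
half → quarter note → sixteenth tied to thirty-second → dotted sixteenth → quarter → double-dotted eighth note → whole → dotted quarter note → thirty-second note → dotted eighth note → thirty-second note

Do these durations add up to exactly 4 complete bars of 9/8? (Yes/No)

No

One bar of 9/8 = 36 thirty-second notes, so 4 bars = 144.
Working in thirty-second notes: half = 16; quarter note = 8; sixteenth tied to thirty-second (sixteenth + thirty-second) = 3; dotted sixteenth = 3; quarter = 8; double-dotted eighth note = 7; whole = 32; dotted quarter note = 12; thirty-second note = 1; dotted eighth note = 6; thirty-second note = 1.
Sum: 16 + 8 + 3 + 3 + 8 + 7 + 32 + 12 + 1 + 6 + 1 = 97.
97 falls short of 144, so the answer is No.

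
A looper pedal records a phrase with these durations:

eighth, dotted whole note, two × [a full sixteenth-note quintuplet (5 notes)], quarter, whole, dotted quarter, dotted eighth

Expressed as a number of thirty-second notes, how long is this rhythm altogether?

126

Each duration in thirty-second notes: eighth = 4; dotted whole note = 48; a full sixteenth-note quintuplet (5 notes) (five quintuplet sixteenths span one quarter) = 8; a full sixteenth-note quintuplet (5 notes) (five quintuplet sixteenths span one quarter) = 8; quarter = 8; whole = 32; dotted quarter = 12; dotted eighth = 6.
Adding: 4 + 48 + 8 + 8 + 8 + 32 + 12 + 6 = 126 thirty-second notes.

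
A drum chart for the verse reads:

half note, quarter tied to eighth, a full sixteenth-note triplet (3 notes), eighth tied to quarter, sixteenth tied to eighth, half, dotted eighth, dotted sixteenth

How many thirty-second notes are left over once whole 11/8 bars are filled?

One bar of 11/8 = 44 thirty-second notes.
In thirty-second notes: half note = 16; quarter tied to eighth (quarter + eighth) = 12; a full sixteenth-note triplet (3 notes) (three triplet sixteenths span one eighth) = 4; eighth tied to quarter (eighth + quarter) = 12; sixteenth tied to eighth (sixteenth + eighth) = 6; half = 16; dotted eighth = 6; dotted sixteenth = 3.
Altogether 16 + 12 + 4 + 12 + 6 + 16 + 6 + 3 = 75.
75 ÷ 44 = 1 complete bar with 31 thirty-second notes remaining.

31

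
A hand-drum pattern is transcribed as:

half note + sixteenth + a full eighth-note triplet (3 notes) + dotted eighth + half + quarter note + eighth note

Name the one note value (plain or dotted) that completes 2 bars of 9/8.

dotted quarter note

2 bars of 9/8 = 36 sixteenth notes.
In sixteenth notes: half note = 8; sixteenth = 1; a full eighth-note triplet (3 notes) (three triplet eighths span one quarter) = 4; dotted eighth = 3; half = 8; quarter note = 4; eighth note = 2.
Altogether 8 + 1 + 4 + 3 + 8 + 4 + 2 = 30.
Remaining: 36 − 30 = 6 sixteenth notes, which is a dotted quarter note.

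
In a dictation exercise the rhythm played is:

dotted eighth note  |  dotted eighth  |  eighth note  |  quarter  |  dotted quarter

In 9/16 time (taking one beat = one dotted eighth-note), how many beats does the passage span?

One dotted eighth-note beat = 3 sixteenth notes.
In sixteenth notes: dotted eighth note = 3; dotted eighth = 3; eighth note = 2; quarter = 4; dotted quarter = 6.
Total: 3 + 3 + 2 + 4 + 6 = 18.
18 ÷ 3 = 6 beats.

6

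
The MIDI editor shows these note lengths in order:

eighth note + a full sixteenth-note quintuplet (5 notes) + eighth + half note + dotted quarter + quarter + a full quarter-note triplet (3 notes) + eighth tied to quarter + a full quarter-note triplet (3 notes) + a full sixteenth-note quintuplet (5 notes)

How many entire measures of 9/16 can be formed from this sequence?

5

One bar of 9/16 = 9 sixteenth notes.
Express everything in sixteenth notes: eighth note = 2; a full sixteenth-note quintuplet (5 notes) (five quintuplet sixteenths span one quarter) = 4; eighth = 2; half note = 8; dotted quarter = 6; quarter = 4; a full quarter-note triplet (3 notes) (three triplet quarters span one half) = 8; eighth tied to quarter (eighth + quarter) = 6; a full quarter-note triplet (3 notes) (three triplet quarters span one half) = 8; a full sixteenth-note quintuplet (5 notes) (five quintuplet sixteenths span one quarter) = 4.
Sum: 2 + 4 + 2 + 8 + 6 + 4 + 8 + 6 + 8 + 4 = 52.
52 ÷ 9 = 5 complete bars with 7 left over.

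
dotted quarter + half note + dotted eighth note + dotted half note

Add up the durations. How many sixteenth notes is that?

Convert each value to sixteenth notes: dotted quarter = 6; half note = 8; dotted eighth note = 3; dotted half note = 12.
Total: 6 + 8 + 3 + 12 = 29 sixteenth notes.

29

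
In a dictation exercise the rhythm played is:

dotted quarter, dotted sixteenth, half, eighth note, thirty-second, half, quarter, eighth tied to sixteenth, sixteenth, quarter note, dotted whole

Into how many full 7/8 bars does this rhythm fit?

4

One bar of 7/8 = 28 thirty-second notes.
Each duration in thirty-second notes: dotted quarter = 12; dotted sixteenth = 3; half = 16; eighth note = 4; thirty-second = 1; half = 16; quarter = 8; eighth tied to sixteenth (eighth + sixteenth) = 6; sixteenth = 2; quarter note = 8; dotted whole = 48.
Sum: 12 + 3 + 16 + 4 + 1 + 16 + 8 + 6 + 2 + 8 + 48 = 124.
124 ÷ 28 = 4 complete bars with 12 left over.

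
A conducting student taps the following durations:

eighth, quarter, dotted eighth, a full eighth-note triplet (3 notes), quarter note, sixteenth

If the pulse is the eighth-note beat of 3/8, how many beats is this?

9

One eighth-note beat = 2 sixteenth notes.
Working in sixteenth notes: eighth = 2; quarter = 4; dotted eighth = 3; a full eighth-note triplet (3 notes) (three triplet eighths span one quarter) = 4; quarter note = 4; sixteenth = 1.
Sum: 2 + 4 + 3 + 4 + 4 + 1 = 18.
18 ÷ 2 = 9 beats.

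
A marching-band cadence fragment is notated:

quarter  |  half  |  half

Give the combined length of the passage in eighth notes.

10

Convert each value to eighth notes: quarter = 2; half = 4; half = 4.
Sum: 2 + 4 + 4 = 10 eighth notes.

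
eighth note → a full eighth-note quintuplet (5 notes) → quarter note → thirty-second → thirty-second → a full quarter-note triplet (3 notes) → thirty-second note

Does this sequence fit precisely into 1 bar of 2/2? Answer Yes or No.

No

One bar of 2/2 = 32 thirty-second notes.
In thirty-second notes: eighth note = 4; a full eighth-note quintuplet (5 notes) (five quintuplet eighths span one half) = 16; quarter note = 8; thirty-second = 1; thirty-second = 1; a full quarter-note triplet (3 notes) (three triplet quarters span one half) = 16; thirty-second note = 1.
Total: 4 + 16 + 8 + 1 + 1 + 16 + 1 = 47.
47 exceeds 32, so the answer is No.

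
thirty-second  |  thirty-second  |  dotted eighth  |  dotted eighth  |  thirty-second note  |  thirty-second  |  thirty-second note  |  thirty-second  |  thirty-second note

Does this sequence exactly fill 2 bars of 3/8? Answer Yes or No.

One bar of 3/8 = 12 thirty-second notes, so 2 bars = 24.
In thirty-second notes: thirty-second = 1; thirty-second = 1; dotted eighth = 6; dotted eighth = 6; thirty-second note = 1; thirty-second = 1; thirty-second note = 1; thirty-second = 1; thirty-second note = 1.
Total: 1 + 1 + 6 + 6 + 1 + 1 + 1 + 1 + 1 = 19.
19 falls short of 24, so the answer is No.

No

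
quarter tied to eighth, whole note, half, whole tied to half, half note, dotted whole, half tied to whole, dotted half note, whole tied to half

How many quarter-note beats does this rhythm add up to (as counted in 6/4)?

36.5

One quarter-note beat = 2 eighth notes.
Convert each value to eighth notes: quarter tied to eighth (quarter + eighth) = 3; whole note = 8; half = 4; whole tied to half (whole + half) = 12; half note = 4; dotted whole = 12; half tied to whole (half + whole) = 12; dotted half note = 6; whole tied to half (whole + half) = 12.
Sum: 3 + 8 + 4 + 12 + 4 + 12 + 12 + 6 + 12 = 73.
73 ÷ 2 = 36.5 beats.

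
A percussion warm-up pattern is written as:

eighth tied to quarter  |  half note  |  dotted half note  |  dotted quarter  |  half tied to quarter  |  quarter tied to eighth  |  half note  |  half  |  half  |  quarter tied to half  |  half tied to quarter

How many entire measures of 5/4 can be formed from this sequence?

4

One bar of 5/4 = 10 eighth notes.
In eighth notes: eighth tied to quarter (eighth + quarter) = 3; half note = 4; dotted half note = 6; dotted quarter = 3; half tied to quarter (half + quarter) = 6; quarter tied to eighth (quarter + eighth) = 3; half note = 4; half = 4; half = 4; quarter tied to half (quarter + half) = 6; half tied to quarter (half + quarter) = 6.
Sum: 3 + 4 + 6 + 3 + 6 + 3 + 4 + 4 + 4 + 6 + 6 = 49.
49 ÷ 10 = 4 complete bars with 9 left over.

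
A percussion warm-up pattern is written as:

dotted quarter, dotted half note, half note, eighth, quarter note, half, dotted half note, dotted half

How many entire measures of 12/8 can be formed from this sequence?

One bar of 12/8 = 12 eighth notes.
In eighth notes: dotted quarter = 3; dotted half note = 6; half note = 4; eighth = 1; quarter note = 2; half = 4; dotted half note = 6; dotted half = 6.
Total: 3 + 6 + 4 + 1 + 2 + 4 + 6 + 6 = 32.
32 ÷ 12 = 2 complete bars with 8 left over.

2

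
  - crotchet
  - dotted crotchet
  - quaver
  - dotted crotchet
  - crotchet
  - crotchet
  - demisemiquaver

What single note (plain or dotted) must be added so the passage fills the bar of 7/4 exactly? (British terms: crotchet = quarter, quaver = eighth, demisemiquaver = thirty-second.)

dotted sixteenth note

The bar of 7/4 = 56 thirty-second notes.
In thirty-second notes: crotchet = 8; dotted crotchet = 12; quaver = 4; dotted crotchet = 12; crotchet = 8; crotchet = 8; demisemiquaver = 1.
Altogether 8 + 12 + 4 + 12 + 8 + 8 + 1 = 53.
Remaining: 56 − 53 = 3 thirty-second notes, which is a dotted sixteenth note.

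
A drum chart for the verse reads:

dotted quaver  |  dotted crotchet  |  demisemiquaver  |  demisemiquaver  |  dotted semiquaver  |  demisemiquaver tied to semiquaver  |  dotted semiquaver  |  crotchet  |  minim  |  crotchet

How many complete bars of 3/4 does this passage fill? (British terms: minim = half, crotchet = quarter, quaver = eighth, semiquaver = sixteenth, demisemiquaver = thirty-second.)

2

One bar of 3/4 = 24 thirty-second notes.
In thirty-second notes: dotted quaver = 6; dotted crotchet = 12; demisemiquaver = 1; demisemiquaver = 1; dotted semiquaver = 3; demisemiquaver tied to semiquaver (demisemiquaver + semiquaver) = 3; dotted semiquaver = 3; crotchet = 8; minim = 16; crotchet = 8.
Total: 6 + 12 + 1 + 1 + 3 + 3 + 3 + 8 + 16 + 8 = 61.
61 ÷ 24 = 2 complete bars with 13 left over.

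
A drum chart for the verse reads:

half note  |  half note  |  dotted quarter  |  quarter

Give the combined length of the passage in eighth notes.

13

Each duration in eighth notes: half note = 4; half note = 4; dotted quarter = 3; quarter = 2.
Adding: 4 + 4 + 3 + 2 = 13 eighth notes.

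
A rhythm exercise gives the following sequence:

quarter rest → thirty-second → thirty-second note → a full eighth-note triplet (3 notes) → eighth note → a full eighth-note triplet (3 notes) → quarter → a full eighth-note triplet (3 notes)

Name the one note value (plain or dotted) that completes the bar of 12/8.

The bar of 12/8 = 48 thirty-second notes.
Working in thirty-second notes: quarter rest = 8; thirty-second = 1; thirty-second note = 1; a full eighth-note triplet (3 notes) (three triplet eighths span one quarter) = 8; eighth note = 4; a full eighth-note triplet (3 notes) (three triplet eighths span one quarter) = 8; quarter = 8; a full eighth-note triplet (3 notes) (three triplet eighths span one quarter) = 8.
Sum: 8 + 1 + 1 + 8 + 4 + 8 + 8 + 8 = 46.
Remaining: 48 − 46 = 2 thirty-second notes, which is a sixteenth note.

sixteenth note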